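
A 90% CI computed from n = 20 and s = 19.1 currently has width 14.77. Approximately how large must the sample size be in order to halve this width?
n ≈ 80

CI width ∝ 1/√n
To reduce width by factor 2, need √n to grow by 2 → need 2² = 4 times as many samples.

Current: n = 20, width = 14.77
New: n = 80, width ≈ 7.11

Width reduced by factor of 14.77/7.11 = 2.08.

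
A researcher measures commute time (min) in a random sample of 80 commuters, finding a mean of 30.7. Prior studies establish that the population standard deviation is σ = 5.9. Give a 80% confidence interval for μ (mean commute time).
(29.85, 31.55)

z-interval (σ known):
z* = 1.282 for 80% confidence

Margin of error = z* · σ/√n = 1.282 · 5.9/√80 = 0.85

CI: (30.7 - 0.85, 30.7 + 0.85) = (29.85, 31.55)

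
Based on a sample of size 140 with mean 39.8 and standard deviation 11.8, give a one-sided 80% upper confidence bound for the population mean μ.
μ ≤ 40.64

Upper bound (one-sided):
t* = 0.844 (one-sided for 80%)
Upper bound = x̄ + t* · s/√n = 39.8 + 0.844 · 11.8/√140 = 40.64

We are 80% confident that μ ≤ 40.64.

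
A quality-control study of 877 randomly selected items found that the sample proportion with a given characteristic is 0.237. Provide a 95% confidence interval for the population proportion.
(0.209, 0.265)

Proportion CI:
SE = √(p̂(1-p̂)/n) = √(0.237 · 0.763 / 877) = 0.01436

z* = 1.960
Margin = z* · SE = 1.960 · 0.01436 = 0.0281

CI: 0.237 ± 0.0281 = (0.209, 0.265)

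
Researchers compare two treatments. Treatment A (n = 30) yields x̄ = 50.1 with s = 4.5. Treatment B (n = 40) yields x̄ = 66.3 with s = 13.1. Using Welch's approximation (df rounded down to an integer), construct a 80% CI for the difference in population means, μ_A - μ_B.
(-19.09, -13.31)

Difference: x̄₁ - x̄₂ = -16.20
SE = √(s₁²/n₁ + s₂²/n₂) = √(4.5²/30 + 13.1²/40) = 2.2283
df = 50.55 → 50 (Welch–Satterthwaite, rounded down)
t* = 1.299

CI: -16.20 ± 1.299 · 2.2283 = -16.20 ± 2.89 = (-19.09, -13.31)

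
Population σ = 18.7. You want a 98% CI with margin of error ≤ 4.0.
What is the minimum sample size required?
n ≥ 119

For margin E ≤ 4.0:
n ≥ (z* · σ / E)²
n ≥ (2.326 · 18.7 / 4.0)²
n ≥ 118.24

Minimum n = 119 (rounding up)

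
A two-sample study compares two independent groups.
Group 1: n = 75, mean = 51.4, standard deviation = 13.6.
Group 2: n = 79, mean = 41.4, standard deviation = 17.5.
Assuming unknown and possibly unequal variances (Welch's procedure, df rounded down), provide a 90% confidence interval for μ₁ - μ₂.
(5.83, 14.17)

Difference: x̄₁ - x̄₂ = 10.00
SE = √(s₁²/n₁ + s₂²/n₂) = √(13.6²/75 + 17.5²/79) = 2.5185
df = 146.37 → 146 (Welch–Satterthwaite, rounded down)
t* = 1.655

CI: 10.00 ± 1.655 · 2.5185 = 10.00 ± 4.17 = (5.83, 14.17)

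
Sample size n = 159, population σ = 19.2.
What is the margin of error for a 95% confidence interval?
Margin of error = 2.98

Margin of error = z* · σ/√n
= 1.960 · 19.2/√159
= 1.960 · 19.2/12.6095
= 2.98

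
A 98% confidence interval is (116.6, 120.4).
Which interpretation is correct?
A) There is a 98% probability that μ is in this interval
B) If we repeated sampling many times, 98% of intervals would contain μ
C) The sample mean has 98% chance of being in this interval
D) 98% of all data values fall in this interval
B

A) Wrong — μ is fixed; the randomness lives in the interval, not in μ.
B) Correct — this is the frequentist long-run coverage interpretation.
C) Wrong — x̄ is observed and sits in the interval by construction.
D) Wrong — a CI is about the parameter μ, not individual data values.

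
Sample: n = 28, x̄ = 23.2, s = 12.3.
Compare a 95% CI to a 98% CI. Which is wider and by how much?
98% CI is wider by 1.96

df = 27
95% CI: t* = 2.052, (18.43, 27.97), width = 2 · t* · s/√n = 9.54
98% CI: t* = 2.473, (17.45, 28.95), width = 2 · t* · s/√n = 11.50

The 98% CI is wider by 11.50 - 9.54 = 1.96.
Higher confidence requires a wider interval.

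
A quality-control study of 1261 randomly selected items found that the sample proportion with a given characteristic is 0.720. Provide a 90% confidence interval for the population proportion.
(0.699, 0.741)

Proportion CI:
SE = √(p̂(1-p̂)/n) = √(0.720 · 0.280 / 1261) = 0.01264

z* = 1.645
Margin = z* · SE = 1.645 · 0.01264 = 0.0208

CI: 0.720 ± 0.0208 = (0.699, 0.741)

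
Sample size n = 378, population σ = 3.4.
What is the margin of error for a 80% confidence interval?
Margin of error = 0.22

Margin of error = z* · σ/√n
= 1.282 · 3.4/√378
= 1.282 · 3.4/19.4422
= 0.22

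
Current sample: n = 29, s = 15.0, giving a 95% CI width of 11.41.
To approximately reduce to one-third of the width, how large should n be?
n ≈ 261

CI width ∝ 1/√n
To reduce width by factor 3, need √n to grow by 3 → need 3² = 9 times as many samples.

Current: n = 29, width = 11.41
New: n = 261, width ≈ 3.66

Width reduced by factor of 11.41/3.66 = 3.12.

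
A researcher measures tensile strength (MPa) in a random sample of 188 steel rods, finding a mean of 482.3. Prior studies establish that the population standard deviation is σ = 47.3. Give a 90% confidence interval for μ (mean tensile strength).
(476.63, 487.97)

z-interval (σ known):
z* = 1.645 for 90% confidence

Margin of error = z* · σ/√n = 1.645 · 47.3/√188 = 5.67

CI: (482.3 - 5.67, 482.3 + 5.67) = (476.63, 487.97)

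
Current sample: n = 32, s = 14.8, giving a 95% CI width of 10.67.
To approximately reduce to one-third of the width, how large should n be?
n ≈ 288

CI width ∝ 1/√n
To reduce width by factor 3, need √n to grow by 3 → need 3² = 9 times as many samples.

Current: n = 32, width = 10.67
New: n = 288, width ≈ 3.43

Width reduced by factor of 10.67/3.43 = 3.11.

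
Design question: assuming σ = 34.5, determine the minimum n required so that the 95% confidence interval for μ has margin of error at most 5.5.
n ≥ 152

For margin E ≤ 5.5:
n ≥ (z* · σ / E)²
n ≥ (1.960 · 34.5 / 5.5)²
n ≥ 151.16

Minimum n = 152 (rounding up)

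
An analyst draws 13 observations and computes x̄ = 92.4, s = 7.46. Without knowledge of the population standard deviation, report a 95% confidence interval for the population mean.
(87.89, 96.91)

t-interval (σ unknown):
df = n - 1 = 12
t* = 2.179 for 95% confidence

Margin of error = t* · s/√n = 2.179 · 7.46/√13 = 4.51

CI: (87.89, 96.91)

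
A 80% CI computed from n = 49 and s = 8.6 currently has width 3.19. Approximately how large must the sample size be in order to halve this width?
n ≈ 196

CI width ∝ 1/√n
To reduce width by factor 2, need √n to grow by 2 → need 2² = 4 times as many samples.

Current: n = 49, width = 3.19
New: n = 196, width ≈ 1.58

Width reduced by factor of 3.19/1.58 = 2.02.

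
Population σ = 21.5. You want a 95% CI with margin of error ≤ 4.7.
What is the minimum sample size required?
n ≥ 81

For margin E ≤ 4.7:
n ≥ (z* · σ / E)²
n ≥ (1.960 · 21.5 / 4.7)²
n ≥ 80.39

Minimum n = 81 (rounding up)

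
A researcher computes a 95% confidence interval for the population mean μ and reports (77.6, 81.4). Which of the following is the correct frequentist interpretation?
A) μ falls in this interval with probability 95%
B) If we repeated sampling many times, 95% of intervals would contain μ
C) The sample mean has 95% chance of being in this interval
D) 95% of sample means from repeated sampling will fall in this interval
B

A) Wrong — μ is fixed; the randomness lives in the interval, not in μ.
B) Correct — this is the frequentist long-run coverage interpretation.
C) Wrong — x̄ is observed and sits in the interval by construction.
D) Wrong — coverage applies to intervals containing μ, not to future x̄ values.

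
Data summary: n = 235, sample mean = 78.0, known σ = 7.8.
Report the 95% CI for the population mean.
(77.00, 79.00)

z-interval (σ known):
z* = 1.960 for 95% confidence

Margin of error = z* · σ/√n = 1.960 · 7.8/√235 = 1.00

CI: (78.0 - 1.00, 78.0 + 1.00) = (77.00, 79.00)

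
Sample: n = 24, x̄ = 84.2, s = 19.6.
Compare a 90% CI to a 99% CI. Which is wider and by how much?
99% CI is wider by 8.75

df = 23
90% CI: t* = 1.714, (77.34, 91.06), width = 2 · t* · s/√n = 13.71
99% CI: t* = 2.807, (72.97, 95.43), width = 2 · t* · s/√n = 22.46

The 99% CI is wider by 22.46 - 13.71 = 8.75.
Higher confidence requires a wider interval.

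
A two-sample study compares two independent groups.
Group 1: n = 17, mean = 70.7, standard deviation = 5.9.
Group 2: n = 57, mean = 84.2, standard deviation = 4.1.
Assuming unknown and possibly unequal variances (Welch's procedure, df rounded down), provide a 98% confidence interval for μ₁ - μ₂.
(-17.37, -9.63)

Difference: x̄₁ - x̄₂ = -13.50
SE = √(s₁²/n₁ + s₂²/n₂) = √(5.9²/17 + 4.1²/57) = 1.5305
df = 20.82 → 20 (Welch–Satterthwaite, rounded down)
t* = 2.528

CI: -13.50 ± 2.528 · 1.5305 = -13.50 ± 3.87 = (-17.37, -9.63)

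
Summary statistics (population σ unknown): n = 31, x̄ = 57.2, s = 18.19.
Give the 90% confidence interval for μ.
(51.66, 62.74)

t-interval (σ unknown):
df = n - 1 = 30
t* = 1.697 for 90% confidence

Margin of error = t* · s/√n = 1.697 · 18.19/√31 = 5.54

CI: (51.66, 62.74)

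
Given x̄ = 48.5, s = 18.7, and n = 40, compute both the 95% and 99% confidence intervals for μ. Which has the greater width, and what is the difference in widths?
99% CI is wider by 4.05

df = 39
95% CI: t* = 2.023, (42.52, 54.48), width = 2 · t* · s/√n = 11.96
99% CI: t* = 2.708, (40.49, 56.51), width = 2 · t* · s/√n = 16.01

The 99% CI is wider by 16.01 - 11.96 = 4.05.
Higher confidence requires a wider interval.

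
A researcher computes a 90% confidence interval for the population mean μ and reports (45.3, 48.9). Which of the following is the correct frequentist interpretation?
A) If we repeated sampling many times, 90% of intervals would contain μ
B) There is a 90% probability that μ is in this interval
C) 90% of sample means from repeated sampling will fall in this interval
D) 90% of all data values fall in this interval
A

A) Correct — this is the frequentist long-run coverage interpretation.
B) Wrong — μ is fixed; the randomness lives in the interval, not in μ.
C) Wrong — coverage applies to intervals containing μ, not to future x̄ values.
D) Wrong — a CI is about the parameter μ, not individual data values.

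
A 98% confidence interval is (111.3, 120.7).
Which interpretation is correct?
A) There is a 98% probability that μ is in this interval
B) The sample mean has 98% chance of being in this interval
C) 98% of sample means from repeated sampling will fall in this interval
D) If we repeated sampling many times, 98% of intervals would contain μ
D

A) Wrong — μ is fixed; the randomness lives in the interval, not in μ.
B) Wrong — x̄ is observed and sits in the interval by construction.
C) Wrong — coverage applies to intervals containing μ, not to future x̄ values.
D) Correct — this is the frequentist long-run coverage interpretation.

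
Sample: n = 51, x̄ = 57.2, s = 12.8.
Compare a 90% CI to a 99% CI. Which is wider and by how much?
99% CI is wider by 3.59

df = 50
90% CI: t* = 1.676, (54.20, 60.20), width = 2 · t* · s/√n = 6.01
99% CI: t* = 2.678, (52.40, 62.00), width = 2 · t* · s/√n = 9.60

The 99% CI is wider by 9.60 - 6.01 = 3.59.
Higher confidence requires a wider interval.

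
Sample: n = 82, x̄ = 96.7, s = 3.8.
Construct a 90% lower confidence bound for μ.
μ ≥ 96.16

Lower bound (one-sided):
t* = 1.292 (one-sided for 90%)
Lower bound = x̄ - t* · s/√n = 96.7 - 1.292 · 3.8/√82 = 96.16

We are 90% confident that μ ≥ 96.16.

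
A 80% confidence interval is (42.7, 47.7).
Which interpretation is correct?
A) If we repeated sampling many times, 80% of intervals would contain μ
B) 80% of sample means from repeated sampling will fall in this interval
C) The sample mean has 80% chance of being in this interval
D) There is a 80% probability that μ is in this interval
A

A) Correct — this is the frequentist long-run coverage interpretation.
B) Wrong — coverage applies to intervals containing μ, not to future x̄ values.
C) Wrong — x̄ is observed and sits in the interval by construction.
D) Wrong — μ is fixed; the randomness lives in the interval, not in μ.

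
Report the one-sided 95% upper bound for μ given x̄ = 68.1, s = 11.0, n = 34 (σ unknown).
μ ≤ 71.29

Upper bound (one-sided):
t* = 1.692 (one-sided for 95%)
Upper bound = x̄ + t* · s/√n = 68.1 + 1.692 · 11.0/√34 = 71.29

We are 95% confident that μ ≤ 71.29.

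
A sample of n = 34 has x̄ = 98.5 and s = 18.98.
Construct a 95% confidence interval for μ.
(91.88, 105.12)

t-interval (σ unknown):
df = n - 1 = 33
t* = 2.035 for 95% confidence

Margin of error = t* · s/√n = 2.035 · 18.98/√34 = 6.62

CI: (91.88, 105.12)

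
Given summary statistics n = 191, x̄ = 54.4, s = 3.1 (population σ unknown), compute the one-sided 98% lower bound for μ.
μ ≥ 53.94

Lower bound (one-sided):
t* = 2.068 (one-sided for 98%)
Lower bound = x̄ - t* · s/√n = 54.4 - 2.068 · 3.1/√191 = 53.94

We are 98% confident that μ ≥ 53.94.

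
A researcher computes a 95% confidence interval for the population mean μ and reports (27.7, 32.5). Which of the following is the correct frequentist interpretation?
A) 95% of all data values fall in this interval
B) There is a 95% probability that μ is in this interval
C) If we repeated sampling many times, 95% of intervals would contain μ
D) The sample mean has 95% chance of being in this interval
C

A) Wrong — a CI is about the parameter μ, not individual data values.
B) Wrong — μ is fixed; the randomness lives in the interval, not in μ.
C) Correct — this is the frequentist long-run coverage interpretation.
D) Wrong — x̄ is observed and sits in the interval by construction.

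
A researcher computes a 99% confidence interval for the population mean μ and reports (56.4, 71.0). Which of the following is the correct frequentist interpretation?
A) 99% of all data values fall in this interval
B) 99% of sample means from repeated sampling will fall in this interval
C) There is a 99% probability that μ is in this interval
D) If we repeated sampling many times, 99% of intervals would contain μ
D

A) Wrong — a CI is about the parameter μ, not individual data values.
B) Wrong — coverage applies to intervals containing μ, not to future x̄ values.
C) Wrong — μ is fixed; the randomness lives in the interval, not in μ.
D) Correct — this is the frequentist long-run coverage interpretation.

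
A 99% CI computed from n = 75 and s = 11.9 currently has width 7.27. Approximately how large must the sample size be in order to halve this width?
n ≈ 300

CI width ∝ 1/√n
To reduce width by factor 2, need √n to grow by 2 → need 2² = 4 times as many samples.

Current: n = 75, width = 7.27
New: n = 300, width ≈ 3.56

Width reduced by factor of 7.27/3.56 = 2.04.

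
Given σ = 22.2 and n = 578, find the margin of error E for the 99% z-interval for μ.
Margin of error = 2.38

Margin of error = z* · σ/√n
= 2.576 · 22.2/√578
= 2.576 · 22.2/24.0416
= 2.38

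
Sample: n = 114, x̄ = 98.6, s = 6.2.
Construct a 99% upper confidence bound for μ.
μ ≤ 99.97

Upper bound (one-sided):
t* = 2.360 (one-sided for 99%)
Upper bound = x̄ + t* · s/√n = 98.6 + 2.360 · 6.2/√114 = 99.97

We are 99% confident that μ ≤ 99.97.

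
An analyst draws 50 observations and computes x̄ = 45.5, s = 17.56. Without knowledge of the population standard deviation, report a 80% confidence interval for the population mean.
(42.27, 48.73)

t-interval (σ unknown):
df = n - 1 = 49
t* = 1.299 for 80% confidence

Margin of error = t* · s/√n = 1.299 · 17.56/√50 = 3.23

CI: (42.27, 48.73)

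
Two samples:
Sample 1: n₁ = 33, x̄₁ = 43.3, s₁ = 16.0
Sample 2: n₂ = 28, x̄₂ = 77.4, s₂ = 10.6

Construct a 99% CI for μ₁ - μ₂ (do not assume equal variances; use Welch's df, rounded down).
(-43.25, -24.95)

Difference: x̄₁ - x̄₂ = -34.10
SE = √(s₁²/n₁ + s₂²/n₂) = √(16.0²/33 + 10.6²/28) = 3.4308
df = 55.93 → 55 (Welch–Satterthwaite, rounded down)
t* = 2.668

CI: -34.10 ± 2.668 · 3.4308 = -34.10 ± 9.15 = (-43.25, -24.95)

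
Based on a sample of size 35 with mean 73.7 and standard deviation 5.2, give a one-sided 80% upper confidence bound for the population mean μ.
μ ≤ 74.45

Upper bound (one-sided):
t* = 0.852 (one-sided for 80%)
Upper bound = x̄ + t* · s/√n = 73.7 + 0.852 · 5.2/√35 = 74.45

We are 80% confident that μ ≤ 74.45.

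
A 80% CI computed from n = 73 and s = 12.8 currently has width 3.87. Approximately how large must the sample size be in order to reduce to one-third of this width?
n ≈ 657

CI width ∝ 1/√n
To reduce width by factor 3, need √n to grow by 3 → need 3² = 9 times as many samples.

Current: n = 73, width = 3.87
New: n = 657, width ≈ 1.28

Width reduced by factor of 3.87/1.28 = 3.02.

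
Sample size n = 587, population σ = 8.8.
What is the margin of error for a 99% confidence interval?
Margin of error = 0.94

Margin of error = z* · σ/√n
= 2.576 · 8.8/√587
= 2.576 · 8.8/24.2281
= 0.94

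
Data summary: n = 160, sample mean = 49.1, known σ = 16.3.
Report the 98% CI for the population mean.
(46.10, 52.10)

z-interval (σ known):
z* = 2.326 for 98% confidence

Margin of error = z* · σ/√n = 2.326 · 16.3/√160 = 3.00

CI: (49.1 - 3.00, 49.1 + 3.00) = (46.10, 52.10)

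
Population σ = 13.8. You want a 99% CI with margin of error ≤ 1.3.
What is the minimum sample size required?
n ≥ 748

For margin E ≤ 1.3:
n ≥ (z* · σ / E)²
n ≥ (2.576 · 13.8 / 1.3)²
n ≥ 747.76

Minimum n = 748 (rounding up)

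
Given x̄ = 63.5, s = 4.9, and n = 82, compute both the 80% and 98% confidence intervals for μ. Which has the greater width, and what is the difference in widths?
98% CI is wider by 1.17

df = 81
80% CI: t* = 1.292, (62.80, 64.20), width = 2 · t* · s/√n = 1.40
98% CI: t* = 2.373, (62.22, 64.78), width = 2 · t* · s/√n = 2.57

The 98% CI is wider by 2.57 - 1.40 = 1.17.
Higher confidence requires a wider interval.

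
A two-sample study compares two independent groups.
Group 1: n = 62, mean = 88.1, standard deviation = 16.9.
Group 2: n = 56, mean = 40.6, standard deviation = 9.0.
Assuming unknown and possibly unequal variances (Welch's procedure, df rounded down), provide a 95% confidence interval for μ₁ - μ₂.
(42.61, 52.39)

Difference: x̄₁ - x̄₂ = 47.50
SE = √(s₁²/n₁ + s₂²/n₂) = √(16.9²/62 + 9.0²/56) = 2.4603
df = 94.94 → 94 (Welch–Satterthwaite, rounded down)
t* = 1.986

CI: 47.50 ± 1.986 · 2.4603 = 47.50 ± 4.89 = (42.61, 52.39)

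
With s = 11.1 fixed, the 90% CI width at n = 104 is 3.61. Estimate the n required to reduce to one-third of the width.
n ≈ 936

CI width ∝ 1/√n
To reduce width by factor 3, need √n to grow by 3 → need 3² = 9 times as many samples.

Current: n = 104, width = 3.61
New: n = 936, width ≈ 1.19

Width reduced by factor of 3.61/1.19 = 3.03.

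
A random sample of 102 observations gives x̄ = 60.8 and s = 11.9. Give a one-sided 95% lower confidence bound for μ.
μ ≥ 58.84

Lower bound (one-sided):
t* = 1.660 (one-sided for 95%)
Lower bound = x̄ - t* · s/√n = 60.8 - 1.660 · 11.9/√102 = 58.84

We are 95% confident that μ ≥ 58.84.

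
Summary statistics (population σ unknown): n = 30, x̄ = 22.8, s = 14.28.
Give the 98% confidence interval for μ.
(16.38, 29.22)

t-interval (σ unknown):
df = n - 1 = 29
t* = 2.462 for 98% confidence

Margin of error = t* · s/√n = 2.462 · 14.28/√30 = 6.42

CI: (16.38, 29.22)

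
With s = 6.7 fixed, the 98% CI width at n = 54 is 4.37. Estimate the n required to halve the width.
n ≈ 216

CI width ∝ 1/√n
To reduce width by factor 2, need √n to grow by 2 → need 2² = 4 times as many samples.

Current: n = 54, width = 4.37
New: n = 216, width ≈ 2.14

Width reduced by factor of 4.37/2.14 = 2.04.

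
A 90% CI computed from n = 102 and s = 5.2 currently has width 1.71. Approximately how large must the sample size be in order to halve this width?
n ≈ 408

CI width ∝ 1/√n
To reduce width by factor 2, need √n to grow by 2 → need 2² = 4 times as many samples.

Current: n = 102, width = 1.71
New: n = 408, width ≈ 0.85

Width reduced by factor of 1.71/0.85 = 2.01.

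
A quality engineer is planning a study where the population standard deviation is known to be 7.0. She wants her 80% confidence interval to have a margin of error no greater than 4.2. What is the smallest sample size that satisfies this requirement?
n ≥ 5

For margin E ≤ 4.2:
n ≥ (z* · σ / E)²
n ≥ (1.282 · 7.0 / 4.2)²
n ≥ 4.57

Minimum n = 5 (rounding up)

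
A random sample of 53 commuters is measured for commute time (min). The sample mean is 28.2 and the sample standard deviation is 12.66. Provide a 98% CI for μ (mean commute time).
(24.03, 32.37)

t-interval (σ unknown):
df = n - 1 = 52
t* = 2.400 for 98% confidence

Margin of error = t* · s/√n = 2.400 · 12.66/√53 = 4.17

CI: (24.03, 32.37)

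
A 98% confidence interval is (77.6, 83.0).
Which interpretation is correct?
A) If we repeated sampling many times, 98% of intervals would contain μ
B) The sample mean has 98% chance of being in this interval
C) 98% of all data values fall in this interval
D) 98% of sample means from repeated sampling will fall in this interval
A

A) Correct — this is the frequentist long-run coverage interpretation.
B) Wrong — x̄ is observed and sits in the interval by construction.
C) Wrong — a CI is about the parameter μ, not individual data values.
D) Wrong — coverage applies to intervals containing μ, not to future x̄ values.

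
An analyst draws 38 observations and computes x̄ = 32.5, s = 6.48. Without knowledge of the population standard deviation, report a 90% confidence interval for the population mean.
(30.73, 34.27)

t-interval (σ unknown):
df = n - 1 = 37
t* = 1.687 for 90% confidence

Margin of error = t* · s/√n = 1.687 · 6.48/√38 = 1.77

CI: (30.73, 34.27)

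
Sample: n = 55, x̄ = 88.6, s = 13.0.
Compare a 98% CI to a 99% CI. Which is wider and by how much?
99% CI is wider by 0.96

df = 54
98% CI: t* = 2.397, (84.40, 92.80), width = 2 · t* · s/√n = 8.40
99% CI: t* = 2.670, (83.92, 93.28), width = 2 · t* · s/√n = 9.36

The 99% CI is wider by 9.36 - 8.40 = 0.96.
Higher confidence requires a wider interval.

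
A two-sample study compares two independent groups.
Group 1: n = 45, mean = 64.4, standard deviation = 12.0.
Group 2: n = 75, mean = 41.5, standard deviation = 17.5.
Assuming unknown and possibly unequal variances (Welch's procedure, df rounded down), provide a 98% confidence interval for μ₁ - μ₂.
(16.53, 29.27)

Difference: x̄₁ - x̄₂ = 22.90
SE = √(s₁²/n₁ + s₂²/n₂) = √(12.0²/45 + 17.5²/75) = 2.6988
df = 115.81 → 115 (Welch–Satterthwaite, rounded down)
t* = 2.359

CI: 22.90 ± 2.359 · 2.6988 = 22.90 ± 6.37 = (16.53, 29.27)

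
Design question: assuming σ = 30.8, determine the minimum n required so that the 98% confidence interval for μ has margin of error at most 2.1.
n ≥ 1164

For margin E ≤ 2.1:
n ≥ (z* · σ / E)²
n ≥ (2.326 · 30.8 / 2.1)²
n ≥ 1163.81

Minimum n = 1164 (rounding up)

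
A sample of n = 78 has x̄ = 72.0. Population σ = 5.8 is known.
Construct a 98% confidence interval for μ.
(70.47, 73.53)

z-interval (σ known):
z* = 2.326 for 98% confidence

Margin of error = z* · σ/√n = 2.326 · 5.8/√78 = 1.53

CI: (72.0 - 1.53, 72.0 + 1.53) = (70.47, 73.53)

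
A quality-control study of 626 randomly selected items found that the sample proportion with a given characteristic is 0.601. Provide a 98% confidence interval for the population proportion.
(0.555, 0.647)

Proportion CI:
SE = √(p̂(1-p̂)/n) = √(0.601 · 0.399 / 626) = 0.01957

z* = 2.326
Margin = z* · SE = 2.326 · 0.01957 = 0.0455

CI: 0.601 ± 0.0455 = (0.555, 0.647)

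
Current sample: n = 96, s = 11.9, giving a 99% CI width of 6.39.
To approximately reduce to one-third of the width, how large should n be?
n ≈ 864

CI width ∝ 1/√n
To reduce width by factor 3, need √n to grow by 3 → need 3² = 9 times as many samples.

Current: n = 96, width = 6.39
New: n = 864, width ≈ 2.09

Width reduced by factor of 6.39/2.09 = 3.06.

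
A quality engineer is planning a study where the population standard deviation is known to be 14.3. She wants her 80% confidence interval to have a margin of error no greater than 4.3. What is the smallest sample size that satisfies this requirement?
n ≥ 19

For margin E ≤ 4.3:
n ≥ (z* · σ / E)²
n ≥ (1.282 · 14.3 / 4.3)²
n ≥ 18.18

Minimum n = 19 (rounding up)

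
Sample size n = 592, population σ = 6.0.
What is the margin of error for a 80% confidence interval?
Margin of error = 0.32

Margin of error = z* · σ/√n
= 1.282 · 6.0/√592
= 1.282 · 6.0/24.3311
= 0.32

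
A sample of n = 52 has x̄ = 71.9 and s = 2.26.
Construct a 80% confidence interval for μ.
(71.49, 72.31)

t-interval (σ unknown):
df = n - 1 = 51
t* = 1.298 for 80% confidence

Margin of error = t* · s/√n = 1.298 · 2.26/√52 = 0.41

CI: (71.49, 72.31)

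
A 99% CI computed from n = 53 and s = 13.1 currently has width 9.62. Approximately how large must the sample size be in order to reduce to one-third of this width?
n ≈ 477

CI width ∝ 1/√n
To reduce width by factor 3, need √n to grow by 3 → need 3² = 9 times as many samples.

Current: n = 53, width = 9.62
New: n = 477, width ≈ 3.10

Width reduced by factor of 9.62/3.10 = 3.10.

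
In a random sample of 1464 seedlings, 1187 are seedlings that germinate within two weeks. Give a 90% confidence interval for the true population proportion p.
(0.794, 0.828)

Proportion CI:
p̂ = 1187/1464 = 0.81079
SE = √(p̂(1-p̂)/n) = √(0.81079 · 0.18921 / 1464) = 0.01024

z* = 1.645
Margin = z* · SE = 1.645 · 0.01024 = 0.0168

CI: 0.81079 ± 0.0168 = (0.794, 0.828)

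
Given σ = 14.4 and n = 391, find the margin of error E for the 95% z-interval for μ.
Margin of error = 1.43

Margin of error = z* · σ/√n
= 1.960 · 14.4/√391
= 1.960 · 14.4/19.7737
= 1.43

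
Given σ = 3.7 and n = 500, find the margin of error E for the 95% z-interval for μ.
Margin of error = 0.32

Margin of error = z* · σ/√n
= 1.960 · 3.7/√500
= 1.960 · 3.7/22.3607
= 0.32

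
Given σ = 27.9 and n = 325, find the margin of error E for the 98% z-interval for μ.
Margin of error = 3.60

Margin of error = z* · σ/√n
= 2.326 · 27.9/√325
= 2.326 · 27.9/18.0278
= 3.60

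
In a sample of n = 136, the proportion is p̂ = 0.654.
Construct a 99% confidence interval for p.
(0.549, 0.759)

Proportion CI:
SE = √(p̂(1-p̂)/n) = √(0.654 · 0.346 / 136) = 0.04079

z* = 2.576
Margin = z* · SE = 2.576 · 0.04079 = 0.1051

CI: 0.654 ± 0.1051 = (0.549, 0.759)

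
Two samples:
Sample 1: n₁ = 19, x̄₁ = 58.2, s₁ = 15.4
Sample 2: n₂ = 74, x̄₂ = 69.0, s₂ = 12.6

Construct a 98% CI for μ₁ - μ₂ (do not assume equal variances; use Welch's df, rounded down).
(-20.33, -1.27)

Difference: x̄₁ - x̄₂ = -10.80
SE = √(s₁²/n₁ + s₂²/n₂) = √(15.4²/19 + 12.6²/74) = 3.8246
df = 24.54 → 24 (Welch–Satterthwaite, rounded down)
t* = 2.492

CI: -10.80 ± 2.492 · 3.8246 = -10.80 ± 9.53 = (-20.33, -1.27)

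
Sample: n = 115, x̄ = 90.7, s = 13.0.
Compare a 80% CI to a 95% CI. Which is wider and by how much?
95% CI is wider by 1.67

df = 114
80% CI: t* = 1.289, (89.14, 92.26), width = 2 · t* · s/√n = 3.13
95% CI: t* = 1.981, (88.30, 93.10), width = 2 · t* · s/√n = 4.80

The 95% CI is wider by 4.80 - 3.13 = 1.67.
Higher confidence requires a wider interval.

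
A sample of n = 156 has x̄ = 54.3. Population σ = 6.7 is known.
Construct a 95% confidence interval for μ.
(53.25, 55.35)

z-interval (σ known):
z* = 1.960 for 95% confidence

Margin of error = z* · σ/√n = 1.960 · 6.7/√156 = 1.05

CI: (54.3 - 1.05, 54.3 + 1.05) = (53.25, 55.35)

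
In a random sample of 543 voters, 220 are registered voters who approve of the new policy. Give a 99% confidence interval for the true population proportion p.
(0.351, 0.459)

Proportion CI:
p̂ = 220/543 = 0.40516
SE = √(p̂(1-p̂)/n) = √(0.40516 · 0.59484 / 543) = 0.02107

z* = 2.576
Margin = z* · SE = 2.576 · 0.02107 = 0.0543

CI: 0.40516 ± 0.0543 = (0.351, 0.459)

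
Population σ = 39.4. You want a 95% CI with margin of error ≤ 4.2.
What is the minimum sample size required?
n ≥ 339

For margin E ≤ 4.2:
n ≥ (z* · σ / E)²
n ≥ (1.960 · 39.4 / 4.2)²
n ≥ 338.07

Minimum n = 339 (rounding up)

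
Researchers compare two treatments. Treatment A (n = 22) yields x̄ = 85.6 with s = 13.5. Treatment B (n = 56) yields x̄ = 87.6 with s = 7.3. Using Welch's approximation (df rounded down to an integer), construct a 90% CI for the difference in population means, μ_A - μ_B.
(-7.19, 3.19)

Difference: x̄₁ - x̄₂ = -2.00
SE = √(s₁²/n₁ + s₂²/n₂) = √(13.5²/22 + 7.3²/56) = 3.0390
df = 25.97 → 25 (Welch–Satterthwaite, rounded down)
t* = 1.708

CI: -2.00 ± 1.708 · 3.0390 = -2.00 ± 5.19 = (-7.19, 3.19)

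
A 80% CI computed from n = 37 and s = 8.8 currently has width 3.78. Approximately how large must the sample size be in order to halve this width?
n ≈ 148

CI width ∝ 1/√n
To reduce width by factor 2, need √n to grow by 2 → need 2² = 4 times as many samples.

Current: n = 37, width = 3.78
New: n = 148, width ≈ 1.86

Width reduced by factor of 3.78/1.86 = 2.03.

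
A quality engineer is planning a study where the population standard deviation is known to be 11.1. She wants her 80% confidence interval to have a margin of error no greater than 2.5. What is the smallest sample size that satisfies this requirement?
n ≥ 33

For margin E ≤ 2.5:
n ≥ (z* · σ / E)²
n ≥ (1.282 · 11.1 / 2.5)²
n ≥ 32.40

Minimum n = 33 (rounding up)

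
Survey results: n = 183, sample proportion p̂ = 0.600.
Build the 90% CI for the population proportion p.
(0.540, 0.660)

Proportion CI:
SE = √(p̂(1-p̂)/n) = √(0.600 · 0.400 / 183) = 0.03621

z* = 1.645
Margin = z* · SE = 1.645 · 0.03621 = 0.0596

CI: 0.600 ± 0.0596 = (0.540, 0.660)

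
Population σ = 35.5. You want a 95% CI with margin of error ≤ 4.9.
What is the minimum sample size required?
n ≥ 202

For margin E ≤ 4.9:
n ≥ (z* · σ / E)²
n ≥ (1.960 · 35.5 / 4.9)²
n ≥ 201.64

Minimum n = 202 (rounding up)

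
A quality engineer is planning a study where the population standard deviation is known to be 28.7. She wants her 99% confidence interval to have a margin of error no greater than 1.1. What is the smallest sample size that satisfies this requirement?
n ≥ 4518

For margin E ≤ 1.1:
n ≥ (z* · σ / E)²
n ≥ (2.576 · 28.7 / 1.1)²
n ≥ 4517.21

Minimum n = 4518 (rounding up)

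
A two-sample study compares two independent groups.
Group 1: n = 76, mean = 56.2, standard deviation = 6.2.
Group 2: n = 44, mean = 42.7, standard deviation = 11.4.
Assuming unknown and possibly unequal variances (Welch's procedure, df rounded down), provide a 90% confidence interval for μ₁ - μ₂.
(10.39, 16.61)

Difference: x̄₁ - x̄₂ = 13.50
SE = √(s₁²/n₁ + s₂²/n₂) = √(6.2²/76 + 11.4²/44) = 1.8600
df = 58.01 → 58 (Welch–Satterthwaite, rounded down)
t* = 1.672

CI: 13.50 ± 1.672 · 1.8600 = 13.50 ± 3.11 = (10.39, 16.61)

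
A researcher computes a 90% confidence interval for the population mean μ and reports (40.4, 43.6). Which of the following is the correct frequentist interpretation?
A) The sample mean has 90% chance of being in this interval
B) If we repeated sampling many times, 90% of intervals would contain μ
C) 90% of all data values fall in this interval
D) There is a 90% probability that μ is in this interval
B

A) Wrong — x̄ is observed and sits in the interval by construction.
B) Correct — this is the frequentist long-run coverage interpretation.
C) Wrong — a CI is about the parameter μ, not individual data values.
D) Wrong — μ is fixed; the randomness lives in the interval, not in μ.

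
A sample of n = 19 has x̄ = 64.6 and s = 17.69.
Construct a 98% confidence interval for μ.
(54.24, 74.96)

t-interval (σ unknown):
df = n - 1 = 18
t* = 2.552 for 98% confidence

Margin of error = t* · s/√n = 2.552 · 17.69/√19 = 10.36

CI: (54.24, 74.96)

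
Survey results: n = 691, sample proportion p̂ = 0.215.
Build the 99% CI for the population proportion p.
(0.175, 0.255)

Proportion CI:
SE = √(p̂(1-p̂)/n) = √(0.215 · 0.785 / 691) = 0.01563

z* = 2.576
Margin = z* · SE = 2.576 · 0.01563 = 0.0403

CI: 0.215 ± 0.0403 = (0.175, 0.255)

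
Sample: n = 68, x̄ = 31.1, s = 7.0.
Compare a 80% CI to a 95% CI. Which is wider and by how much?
95% CI is wider by 1.19

df = 67
80% CI: t* = 1.294, (30.00, 32.20), width = 2 · t* · s/√n = 2.20
95% CI: t* = 1.996, (29.41, 32.79), width = 2 · t* · s/√n = 3.39

The 95% CI is wider by 3.39 - 2.20 = 1.19.
Higher confidence requires a wider interval.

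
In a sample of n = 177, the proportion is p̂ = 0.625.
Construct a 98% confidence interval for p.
(0.540, 0.710)

Proportion CI:
SE = √(p̂(1-p̂)/n) = √(0.625 · 0.375 / 177) = 0.03639

z* = 2.326
Margin = z* · SE = 2.326 · 0.03639 = 0.0846

CI: 0.625 ± 0.0846 = (0.540, 0.710)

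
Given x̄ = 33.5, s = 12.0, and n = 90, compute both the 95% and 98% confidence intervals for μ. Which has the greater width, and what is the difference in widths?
98% CI is wider by 0.96

df = 89
95% CI: t* = 1.987, (30.99, 36.01), width = 2 · t* · s/√n = 5.03
98% CI: t* = 2.369, (30.50, 36.50), width = 2 · t* · s/√n = 5.99

The 98% CI is wider by 5.99 - 5.03 = 0.96.
Higher confidence requires a wider interval.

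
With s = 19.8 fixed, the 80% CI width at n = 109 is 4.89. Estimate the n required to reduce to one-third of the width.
n ≈ 981

CI width ∝ 1/√n
To reduce width by factor 3, need √n to grow by 3 → need 3² = 9 times as many samples.

Current: n = 109, width = 4.89
New: n = 981, width ≈ 1.62

Width reduced by factor of 4.89/1.62 = 3.02.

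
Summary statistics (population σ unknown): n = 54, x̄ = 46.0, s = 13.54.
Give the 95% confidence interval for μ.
(42.30, 49.70)

t-interval (σ unknown):
df = n - 1 = 53
t* = 2.006 for 95% confidence

Margin of error = t* · s/√n = 2.006 · 13.54/√54 = 3.70

CI: (42.30, 49.70)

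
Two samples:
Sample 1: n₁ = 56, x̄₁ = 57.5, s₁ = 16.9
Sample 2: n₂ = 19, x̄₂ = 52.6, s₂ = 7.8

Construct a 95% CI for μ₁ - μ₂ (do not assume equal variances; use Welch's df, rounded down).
(-0.85, 10.65)

Difference: x̄₁ - x̄₂ = 4.90
SE = √(s₁²/n₁ + s₂²/n₂) = √(16.9²/56 + 7.8²/19) = 2.8814
df = 66.11 → 66 (Welch–Satterthwaite, rounded down)
t* = 1.997

CI: 4.90 ± 1.997 · 2.8814 = 4.90 ± 5.75 = (-0.85, 10.65)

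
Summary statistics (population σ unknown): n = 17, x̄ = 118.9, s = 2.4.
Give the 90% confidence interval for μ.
(117.88, 119.92)

t-interval (σ unknown):
df = n - 1 = 16
t* = 1.746 for 90% confidence

Margin of error = t* · s/√n = 1.746 · 2.4/√17 = 1.02

CI: (117.88, 119.92)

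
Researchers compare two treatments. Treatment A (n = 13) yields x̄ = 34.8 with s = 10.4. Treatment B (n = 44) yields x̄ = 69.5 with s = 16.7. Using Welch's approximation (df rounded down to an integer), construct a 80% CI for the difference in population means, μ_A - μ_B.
(-39.71, -29.69)

Difference: x̄₁ - x̄₂ = -34.70
SE = √(s₁²/n₁ + s₂²/n₂) = √(10.4²/13 + 16.7²/44) = 3.8286
df = 32.06 → 32 (Welch–Satterthwaite, rounded down)
t* = 1.309

CI: -34.70 ± 1.309 · 3.8286 = -34.70 ± 5.01 = (-39.71, -29.69)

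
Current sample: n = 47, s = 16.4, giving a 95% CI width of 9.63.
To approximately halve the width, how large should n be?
n ≈ 188

CI width ∝ 1/√n
To reduce width by factor 2, need √n to grow by 2 → need 2² = 4 times as many samples.

Current: n = 47, width = 9.63
New: n = 188, width ≈ 4.72

Width reduced by factor of 9.63/4.72 = 2.04.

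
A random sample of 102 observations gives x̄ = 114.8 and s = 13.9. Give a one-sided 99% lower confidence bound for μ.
μ ≥ 111.55

Lower bound (one-sided):
t* = 2.364 (one-sided for 99%)
Lower bound = x̄ - t* · s/√n = 114.8 - 2.364 · 13.9/√102 = 111.55

We are 99% confident that μ ≥ 111.55.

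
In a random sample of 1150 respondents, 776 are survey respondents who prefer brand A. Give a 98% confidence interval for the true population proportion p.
(0.643, 0.707)

Proportion CI:
p̂ = 776/1150 = 0.67478
SE = √(p̂(1-p̂)/n) = √(0.67478 · 0.32522 / 1150) = 0.01381

z* = 2.326
Margin = z* · SE = 2.326 · 0.01381 = 0.0321

CI: 0.67478 ± 0.0321 = (0.643, 0.707)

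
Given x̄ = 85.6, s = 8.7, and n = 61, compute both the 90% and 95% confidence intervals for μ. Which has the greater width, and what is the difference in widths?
95% CI is wider by 0.74

df = 60
90% CI: t* = 1.671, (83.74, 87.46), width = 2 · t* · s/√n = 3.72
95% CI: t* = 2.000, (83.37, 87.83), width = 2 · t* · s/√n = 4.46

The 95% CI is wider by 4.46 - 3.72 = 0.74.
Higher confidence requires a wider interval.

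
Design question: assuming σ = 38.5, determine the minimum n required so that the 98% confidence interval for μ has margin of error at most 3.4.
n ≥ 694

For margin E ≤ 3.4:
n ≥ (z* · σ / E)²
n ≥ (2.326 · 38.5 / 3.4)²
n ≥ 693.72

Minimum n = 694 (rounding up)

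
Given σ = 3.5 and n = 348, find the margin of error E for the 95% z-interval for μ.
Margin of error = 0.37

Margin of error = z* · σ/√n
= 1.960 · 3.5/√348
= 1.960 · 3.5/18.6548
= 0.37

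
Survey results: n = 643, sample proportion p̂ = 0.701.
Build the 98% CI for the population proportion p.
(0.659, 0.743)

Proportion CI:
SE = √(p̂(1-p̂)/n) = √(0.701 · 0.299 / 643) = 0.01805

z* = 2.326
Margin = z* · SE = 2.326 · 0.01805 = 0.0420

CI: 0.701 ± 0.0420 = (0.659, 0.743)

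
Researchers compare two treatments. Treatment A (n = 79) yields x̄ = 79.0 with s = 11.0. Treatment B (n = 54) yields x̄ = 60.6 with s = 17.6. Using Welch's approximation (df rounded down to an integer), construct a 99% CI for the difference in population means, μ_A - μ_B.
(11.29, 25.51)

Difference: x̄₁ - x̄₂ = 18.40
SE = √(s₁²/n₁ + s₂²/n₂) = √(11.0²/79 + 17.6²/54) = 2.6959
df = 81.15 → 81 (Welch–Satterthwaite, rounded down)
t* = 2.638

CI: 18.40 ± 2.638 · 2.6959 = 18.40 ± 7.11 = (11.29, 25.51)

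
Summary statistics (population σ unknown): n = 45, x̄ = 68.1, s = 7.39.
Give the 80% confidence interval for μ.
(66.67, 69.53)

t-interval (σ unknown):
df = n - 1 = 44
t* = 1.301 for 80% confidence

Margin of error = t* · s/√n = 1.301 · 7.39/√45 = 1.43

CI: (66.67, 69.53)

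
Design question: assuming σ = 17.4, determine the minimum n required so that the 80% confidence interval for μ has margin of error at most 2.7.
n ≥ 69

For margin E ≤ 2.7:
n ≥ (z* · σ / E)²
n ≥ (1.282 · 17.4 / 2.7)²
n ≥ 68.26

Minimum n = 69 (rounding up)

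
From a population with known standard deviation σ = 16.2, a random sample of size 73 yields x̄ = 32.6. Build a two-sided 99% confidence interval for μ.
(27.72, 37.48)

z-interval (σ known):
z* = 2.576 for 99% confidence

Margin of error = z* · σ/√n = 2.576 · 16.2/√73 = 4.88

CI: (32.6 - 4.88, 32.6 + 4.88) = (27.72, 37.48)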